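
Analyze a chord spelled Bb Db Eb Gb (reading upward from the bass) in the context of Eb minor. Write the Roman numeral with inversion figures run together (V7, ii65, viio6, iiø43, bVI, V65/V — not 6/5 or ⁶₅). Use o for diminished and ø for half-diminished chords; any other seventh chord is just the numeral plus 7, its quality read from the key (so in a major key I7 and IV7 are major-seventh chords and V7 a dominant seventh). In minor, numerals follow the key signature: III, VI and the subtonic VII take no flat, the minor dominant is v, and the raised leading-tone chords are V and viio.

i43

Stacked in thirds the chord is Eb-Gb-Bb-Db: a minor seventh chord on Eb.
In Eb minor, Eb is the tonic; the diatonic minor seventh chord there is i7.
With Bb in the bass the chord is in second inversion, so the figured bass is 43.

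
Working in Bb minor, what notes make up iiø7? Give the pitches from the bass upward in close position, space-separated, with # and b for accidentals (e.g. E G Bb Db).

The numeral's case and figure indicate a half-diminished seventh chord. In Bb minor its root, scale degree 2, is C.
Stacking thirds from C gives C-Eb-Gb-Bb.

C Eb Gb Bb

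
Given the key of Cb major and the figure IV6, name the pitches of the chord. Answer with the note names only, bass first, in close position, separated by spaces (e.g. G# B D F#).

Ab Cb Fb

In Cb major, the subdominant is Fb, and the diatonic chord built there is a major triad.
Stacking thirds from Fb gives Fb-Ab-Cb.
With the 6 figure the chord is in first inversion; from the bass Ab upward in close position it reads Ab-Cb-Fb.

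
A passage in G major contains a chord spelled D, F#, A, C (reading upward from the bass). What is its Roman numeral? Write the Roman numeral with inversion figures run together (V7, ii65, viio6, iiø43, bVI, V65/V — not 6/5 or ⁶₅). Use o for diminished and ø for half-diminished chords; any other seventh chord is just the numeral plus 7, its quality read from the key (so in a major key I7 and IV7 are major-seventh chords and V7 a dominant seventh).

The pitches D-F#-A-C form a dominant seventh chord rooted on D.
In G major, D is the dominant; the diatonic dominant seventh chord there is V7.

V7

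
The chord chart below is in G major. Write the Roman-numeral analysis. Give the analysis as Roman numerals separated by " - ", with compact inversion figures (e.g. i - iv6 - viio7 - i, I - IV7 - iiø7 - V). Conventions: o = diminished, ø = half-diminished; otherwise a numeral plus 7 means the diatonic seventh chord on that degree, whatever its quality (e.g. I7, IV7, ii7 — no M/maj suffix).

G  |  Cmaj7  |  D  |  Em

I - IV7 - V - vi

G has root G, degree 1 in G major, so I.
Cmaj7 has root C, degree 4 in G major, so IV7.
D: major triad on D = scale degree 5 → V.
Em: root E is the submediant; minor triad there is vi.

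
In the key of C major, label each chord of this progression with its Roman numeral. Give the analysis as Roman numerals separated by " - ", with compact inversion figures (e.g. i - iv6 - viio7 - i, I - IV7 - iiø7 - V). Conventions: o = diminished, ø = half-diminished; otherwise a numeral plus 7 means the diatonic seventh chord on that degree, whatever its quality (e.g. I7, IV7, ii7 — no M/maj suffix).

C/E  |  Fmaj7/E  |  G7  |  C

I6 - IV42 - V7 - I

C/E has root C, degree 1 in C major, so I6.
Fmaj7/E: major seventh chord on F = scale degree 4 → IV42.
G7 has root G, degree 5 in C major, so V7.
C: root C is the tonic; major triad there is I.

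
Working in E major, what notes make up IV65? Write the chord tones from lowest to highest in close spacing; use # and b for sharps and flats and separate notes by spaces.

C# E G# A

In E major, the subdominant is A, and the diatonic chord built there is a major seventh chord.
That chord is spelled A-C#-E-G#.
With the 65 figure the chord is in first inversion; from the bass C# upward in close position it reads C#-E-G#-A.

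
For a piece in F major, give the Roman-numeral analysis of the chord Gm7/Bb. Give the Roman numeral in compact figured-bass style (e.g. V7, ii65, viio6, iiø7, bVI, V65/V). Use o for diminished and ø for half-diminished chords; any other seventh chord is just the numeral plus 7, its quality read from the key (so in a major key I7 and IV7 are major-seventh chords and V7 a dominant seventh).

ii65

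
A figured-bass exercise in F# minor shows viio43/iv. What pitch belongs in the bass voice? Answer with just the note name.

The applied chord viio43/iv is rooted on A#: A#-C#-E-G.
The figure 43 means second inversion — the fifth is in the bass.

E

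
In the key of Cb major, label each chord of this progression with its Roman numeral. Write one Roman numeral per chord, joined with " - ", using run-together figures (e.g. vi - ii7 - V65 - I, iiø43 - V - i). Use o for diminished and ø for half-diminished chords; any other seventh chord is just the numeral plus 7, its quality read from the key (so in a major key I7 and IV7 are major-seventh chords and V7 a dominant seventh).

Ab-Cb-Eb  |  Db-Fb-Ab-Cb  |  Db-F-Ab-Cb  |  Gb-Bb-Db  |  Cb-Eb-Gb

Ab-Cb-Eb has root Ab, degree 6 in Cb major, so vi.
Db-Fb-Ab-Cb: minor seventh chord on Db = scale degree 2 → ii7.
Db-F-Ab-Cb: a dominant seventh chord on Db, the applied dominant of V → V7/V.
Gb-Bb-Db has root Gb, degree 5 in Cb major, so V.
Cb-Eb-Gb: root Cb is the tonic; major triad there is I.

vi - ii7 - V7/V - V - I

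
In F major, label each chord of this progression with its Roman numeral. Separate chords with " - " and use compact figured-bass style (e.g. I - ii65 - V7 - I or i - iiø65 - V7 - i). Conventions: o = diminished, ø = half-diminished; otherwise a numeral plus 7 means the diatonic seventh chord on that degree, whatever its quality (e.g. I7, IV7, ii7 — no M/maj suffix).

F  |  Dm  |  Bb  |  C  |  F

I - vi - IV - V - I

F has root F, degree 1 in F major, so I.
Dm: minor triad on D = scale degree 6 → vi.
Bb: major triad on Bb = scale degree 4 → IV.
C: major triad on C = scale degree 5 → V.
F has root F, degree 1 in F major, so I.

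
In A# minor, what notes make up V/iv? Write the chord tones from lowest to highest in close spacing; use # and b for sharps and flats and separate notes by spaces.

A# C## E#

V/iv is a secondary dominant — the dominant triad of iv. iv in A# minor is D#, so the applied chord's root is A#, a perfect fifth above.
Building a major triad on A# gives A#-C##-E#.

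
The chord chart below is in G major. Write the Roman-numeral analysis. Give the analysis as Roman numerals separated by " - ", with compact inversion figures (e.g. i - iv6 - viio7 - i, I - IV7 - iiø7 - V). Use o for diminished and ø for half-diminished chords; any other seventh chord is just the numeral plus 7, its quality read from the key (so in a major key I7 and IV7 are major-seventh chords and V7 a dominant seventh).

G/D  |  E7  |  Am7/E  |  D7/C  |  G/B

I64 - V7/ii - ii43 - V42 - I6

G/D: root G is the tonic; major triad there is I64.
E7 is the secondary dominant of ii (dominant seventh chord on E): V7/ii.
Am7/E: root A is the supertonic; minor seventh chord there is ii43.
D7/C: dominant seventh chord on D = scale degree 5 → V42.
G/B: major triad on G = scale degree 1 → I6.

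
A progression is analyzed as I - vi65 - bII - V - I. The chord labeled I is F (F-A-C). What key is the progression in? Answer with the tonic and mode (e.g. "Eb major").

The anchor chord is a major triad on F, labeled I.
If F is scale degree 1 and the mode makes that degree carry a major triad, the tonic is F and the mode is major.

F major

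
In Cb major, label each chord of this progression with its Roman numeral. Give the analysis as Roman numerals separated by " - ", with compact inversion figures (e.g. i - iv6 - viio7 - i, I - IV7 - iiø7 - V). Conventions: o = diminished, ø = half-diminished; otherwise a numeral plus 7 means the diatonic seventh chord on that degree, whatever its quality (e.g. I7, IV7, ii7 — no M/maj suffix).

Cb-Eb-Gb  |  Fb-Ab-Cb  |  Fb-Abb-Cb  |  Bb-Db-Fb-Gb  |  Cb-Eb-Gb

I - IV - iv - V65 - I

Cb-Eb-Gb: major triad on Cb = scale degree 1 → I.
Fb-Ab-Cb: major triad on Fb = scale degree 4 → IV.
Fb-Abb-Cb is non-diatonic — iv, a mixture chord from Cb minor.
Bb-Db-Fb-Gb: root Gb is the dominant; dominant seventh chord there is V65.
Cb-Eb-Gb: major triad on Cb = scale degree 1 → I.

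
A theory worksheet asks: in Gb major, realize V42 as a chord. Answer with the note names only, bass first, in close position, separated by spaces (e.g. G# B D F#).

Cb Db F Ab

The numeral's case and figure indicate a dominant seventh chord. In Gb major its root, the fifth degree, is Db.
That chord is spelled Db-F-Ab-Cb.
The figured bass 42 indicates third inversion, placing the seventh (Cb) in the bass: Cb-Db-F-Ab.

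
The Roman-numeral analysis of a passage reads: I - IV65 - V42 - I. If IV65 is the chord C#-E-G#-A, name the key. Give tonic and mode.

E major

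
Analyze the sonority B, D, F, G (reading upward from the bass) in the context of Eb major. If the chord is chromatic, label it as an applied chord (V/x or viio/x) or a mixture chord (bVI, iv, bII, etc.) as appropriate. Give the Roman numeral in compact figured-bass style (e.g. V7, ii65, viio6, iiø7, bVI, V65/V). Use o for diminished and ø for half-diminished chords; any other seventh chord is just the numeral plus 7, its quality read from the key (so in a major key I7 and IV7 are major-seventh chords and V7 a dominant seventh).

The pitches G-B-D-F form a dominant seventh chord rooted on G.
G is not a diatonic chord root with this quality in Eb major, but it lies a perfect fifth above C (vi), so the chord functions as an applied dominant of vi.
With B in the bass the chord is in first inversion, so the figured bass is 65.

V65/vi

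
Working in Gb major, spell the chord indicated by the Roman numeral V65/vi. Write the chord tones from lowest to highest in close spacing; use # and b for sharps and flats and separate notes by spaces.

The slash means an applied dominant: we want the dominant of vi. In Gb major, vi is Eb minor, and its dominant is built on Bb.
Building a dominant seventh chord on Bb gives Bb-D-F-Ab.
With the 65 figure the chord is in first inversion; from the bass D upward in close position it reads D-F-Ab-Bb.

D F Ab Bb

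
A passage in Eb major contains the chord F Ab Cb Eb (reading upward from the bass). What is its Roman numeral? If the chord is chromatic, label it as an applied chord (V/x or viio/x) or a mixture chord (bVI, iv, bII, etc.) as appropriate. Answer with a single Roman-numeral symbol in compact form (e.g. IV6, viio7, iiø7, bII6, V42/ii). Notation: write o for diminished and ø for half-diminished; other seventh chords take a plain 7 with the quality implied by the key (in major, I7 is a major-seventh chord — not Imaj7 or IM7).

iiø7

Stacked in thirds the chord is F-Ab-Cb-Eb: a half-diminished seventh chord on F.
F is the second degree of Eb major. This is the half-diminished supertonic seventh, borrowed from the parallel minor.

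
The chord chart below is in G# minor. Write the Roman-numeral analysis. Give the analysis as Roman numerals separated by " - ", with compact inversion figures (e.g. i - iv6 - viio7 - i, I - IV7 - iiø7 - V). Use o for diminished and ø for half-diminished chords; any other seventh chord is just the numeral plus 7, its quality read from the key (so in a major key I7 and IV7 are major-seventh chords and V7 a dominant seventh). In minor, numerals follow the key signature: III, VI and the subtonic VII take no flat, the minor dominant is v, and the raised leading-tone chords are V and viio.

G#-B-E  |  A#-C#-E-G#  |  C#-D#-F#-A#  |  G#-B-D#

G#-B-E: root E is the submediant; major triad there is VI6.
A#-C#-E-G# has root A#, degree 2 in G# minor, so iiø7.
C#-D#-F#-A#: root D# is the dominant; minor seventh chord there is v42.
G#-B-D#: minor triad on G# = scale degree 1 → i.

VI6 - iiø7 - v42 - i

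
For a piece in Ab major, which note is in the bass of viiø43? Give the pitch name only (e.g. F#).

Db

viiø in Ab major has root G; the chord is G-Bb-Db-F.
The figure 43 means second inversion — the fifth is in the bass.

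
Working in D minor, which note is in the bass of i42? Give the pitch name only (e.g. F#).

C

i in D minor has root D; the chord is D-F-A-C.
The figure 42 means third inversion — the seventh is in the bass.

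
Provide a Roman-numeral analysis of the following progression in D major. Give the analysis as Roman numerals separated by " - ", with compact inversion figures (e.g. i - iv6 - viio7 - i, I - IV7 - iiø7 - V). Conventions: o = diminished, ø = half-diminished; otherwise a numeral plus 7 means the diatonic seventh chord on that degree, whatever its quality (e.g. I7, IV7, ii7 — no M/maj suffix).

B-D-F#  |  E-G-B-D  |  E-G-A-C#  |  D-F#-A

vi - ii7 - V43 - I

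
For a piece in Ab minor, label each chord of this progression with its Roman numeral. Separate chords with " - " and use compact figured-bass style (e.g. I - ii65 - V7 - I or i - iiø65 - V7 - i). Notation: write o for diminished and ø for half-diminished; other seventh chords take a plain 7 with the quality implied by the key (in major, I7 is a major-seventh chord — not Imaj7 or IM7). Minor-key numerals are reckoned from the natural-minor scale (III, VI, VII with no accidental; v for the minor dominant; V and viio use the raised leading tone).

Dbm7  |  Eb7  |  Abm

iv7 - V7 - i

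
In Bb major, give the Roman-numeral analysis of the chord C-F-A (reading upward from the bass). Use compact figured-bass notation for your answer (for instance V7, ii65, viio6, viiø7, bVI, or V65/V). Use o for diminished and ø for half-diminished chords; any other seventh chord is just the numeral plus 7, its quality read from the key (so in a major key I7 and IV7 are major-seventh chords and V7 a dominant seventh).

Stacked in thirds the chord is F-A-C: a major triad on F.
F is scale degree 5 in Bb major, and a major triad on that degree is written V.
With C in the bass the chord is in second inversion, so the figured bass is 64.

V64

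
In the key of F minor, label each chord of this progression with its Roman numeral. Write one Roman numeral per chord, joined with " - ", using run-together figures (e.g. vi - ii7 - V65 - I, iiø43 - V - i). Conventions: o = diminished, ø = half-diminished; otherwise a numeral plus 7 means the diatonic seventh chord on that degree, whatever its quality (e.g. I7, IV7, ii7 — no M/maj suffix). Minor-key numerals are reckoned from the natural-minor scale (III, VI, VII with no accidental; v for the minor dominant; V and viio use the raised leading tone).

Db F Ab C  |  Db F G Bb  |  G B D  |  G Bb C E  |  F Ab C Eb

Db-F-Ab-C has root Db, degree 6 in F minor, so VI7.
Db-F-G-Bb has root G, degree 2 in F minor, so iiø43.
G-B-D is the secondary dominant of V (major triad on G): V/V.
G-Bb-C-E has root C, degree 5 in F minor, so V43.
F-Ab-C-Eb: root F is the tonic; minor seventh chord there is i7.

VI7 - iiø43 - V/V - V43 - i7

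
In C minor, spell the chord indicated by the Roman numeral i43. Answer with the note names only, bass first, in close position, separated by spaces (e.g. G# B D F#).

G Bb C Eb

In C minor, the tonic is C, and the diatonic chord built there is a minor seventh chord.
Stacking thirds from C gives C-Eb-G-Bb.
With the 43 figure the chord is in second inversion; from the bass G upward in close position it reads G-Bb-C-Eb.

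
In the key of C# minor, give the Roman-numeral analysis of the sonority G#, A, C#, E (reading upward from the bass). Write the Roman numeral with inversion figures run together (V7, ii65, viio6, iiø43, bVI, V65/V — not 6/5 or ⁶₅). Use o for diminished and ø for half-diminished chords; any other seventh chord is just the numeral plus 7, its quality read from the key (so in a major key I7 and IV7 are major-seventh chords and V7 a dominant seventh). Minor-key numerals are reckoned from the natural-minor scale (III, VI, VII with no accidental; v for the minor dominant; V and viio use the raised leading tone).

The pitches A-C#-E-G# form a major seventh chord rooted on A.
A is scale degree 6 in C# minor, and a major seventh chord on that degree is written VI7.
With G# in the bass the chord is in third inversion, so the figured bass is 42.

VI42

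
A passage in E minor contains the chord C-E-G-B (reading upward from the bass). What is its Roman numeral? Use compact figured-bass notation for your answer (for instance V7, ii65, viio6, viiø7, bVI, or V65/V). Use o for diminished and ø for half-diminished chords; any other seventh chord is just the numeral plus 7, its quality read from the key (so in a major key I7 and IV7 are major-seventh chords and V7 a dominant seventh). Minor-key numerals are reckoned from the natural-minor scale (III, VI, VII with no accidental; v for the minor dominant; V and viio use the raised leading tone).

VI7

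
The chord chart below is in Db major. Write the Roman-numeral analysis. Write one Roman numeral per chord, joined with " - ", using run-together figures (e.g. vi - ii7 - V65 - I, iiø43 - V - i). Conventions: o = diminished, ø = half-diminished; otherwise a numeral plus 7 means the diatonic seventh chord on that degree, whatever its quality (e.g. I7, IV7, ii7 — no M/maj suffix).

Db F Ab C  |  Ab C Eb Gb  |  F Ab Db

Db-F-Ab-C has root Db, degree 1 in Db major, so I7.
Ab-C-Eb-Gb has root Ab, degree 5 in Db major, so V7.
F-Ab-Db: root Db is the tonic; major triad there is I6.

I7 - V7 - I6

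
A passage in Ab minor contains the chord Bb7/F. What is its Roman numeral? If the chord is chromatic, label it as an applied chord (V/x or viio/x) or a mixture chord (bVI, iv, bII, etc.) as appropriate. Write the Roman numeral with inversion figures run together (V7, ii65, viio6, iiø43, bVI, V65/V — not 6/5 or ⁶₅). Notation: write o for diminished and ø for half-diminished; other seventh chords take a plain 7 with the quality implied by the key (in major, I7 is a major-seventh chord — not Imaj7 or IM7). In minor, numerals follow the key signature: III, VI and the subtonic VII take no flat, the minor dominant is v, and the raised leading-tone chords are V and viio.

The pitches Bb-D-F-Ab form a dominant seventh chord rooted on Bb.
Bb is not a diatonic chord root with this quality in Ab minor, but it lies a perfect fifth above Eb (V), so the chord functions as an applied dominant of V.
With F in the bass the chord is in second inversion, so the figured bass is 43.

V43/V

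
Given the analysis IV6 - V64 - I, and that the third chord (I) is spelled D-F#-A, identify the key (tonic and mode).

The chord D is a major triad rooted on D; its label is I.
If D is scale degree 1 and the mode makes that degree carry a major triad, the tonic is D and the mode is major.

D major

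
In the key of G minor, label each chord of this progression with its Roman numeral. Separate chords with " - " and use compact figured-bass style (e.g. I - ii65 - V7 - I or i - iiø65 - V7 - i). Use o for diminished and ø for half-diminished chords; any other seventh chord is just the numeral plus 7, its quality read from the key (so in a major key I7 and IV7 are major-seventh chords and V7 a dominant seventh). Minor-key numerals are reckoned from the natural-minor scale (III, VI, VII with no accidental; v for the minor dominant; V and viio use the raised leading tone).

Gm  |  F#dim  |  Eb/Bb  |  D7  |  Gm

i - viio - VI64 - V7 - i

Gm: minor triad on G = scale degree 1 → i.
F#dim: diminished triad on F# = scale degree 7 → viio.
Eb/Bb has root Eb, degree 6 in G minor, so VI64.
D7: dominant seventh chord on D = scale degree 5 → V7.
Gm has root G, degree 1 in G minor, so i.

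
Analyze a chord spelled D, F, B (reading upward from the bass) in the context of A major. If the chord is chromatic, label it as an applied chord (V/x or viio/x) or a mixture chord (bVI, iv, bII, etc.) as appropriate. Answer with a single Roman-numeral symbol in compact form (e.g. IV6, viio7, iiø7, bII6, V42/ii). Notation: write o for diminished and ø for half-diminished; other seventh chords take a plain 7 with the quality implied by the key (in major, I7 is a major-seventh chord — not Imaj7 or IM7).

iio6

Stacked in thirds the chord is B-D-F: a diminished triad on B.
B is the second degree of A major. This is the diminished supertonic triad, borrowed from the parallel minor.
With D in the bass the chord is in first inversion, so the figured bass is 6.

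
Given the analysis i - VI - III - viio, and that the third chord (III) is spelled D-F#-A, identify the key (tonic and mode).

B minor

The chord D is a major triad rooted on D; its label is III.
III on D implies D is the mediant; that puts the tonic at B, and the uppercase numeral fits minor mode.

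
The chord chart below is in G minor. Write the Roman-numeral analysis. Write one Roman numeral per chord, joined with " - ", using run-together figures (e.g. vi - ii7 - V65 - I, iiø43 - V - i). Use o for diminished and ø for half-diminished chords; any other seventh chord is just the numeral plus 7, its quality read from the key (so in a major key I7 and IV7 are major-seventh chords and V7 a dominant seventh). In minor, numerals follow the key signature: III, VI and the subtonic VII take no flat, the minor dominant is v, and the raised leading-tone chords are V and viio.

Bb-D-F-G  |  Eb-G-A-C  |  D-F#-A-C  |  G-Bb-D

Bb-D-F-G has root G, degree 1 in G minor, so i65.
Eb-G-A-C: half-diminished seventh chord on A = scale degree 2 → iiø43.
D-F#-A-C: root D is the dominant; dominant seventh chord there is V7.
G-Bb-D: minor triad on G = scale degree 1 → i.

i65 - iiø43 - V7 - i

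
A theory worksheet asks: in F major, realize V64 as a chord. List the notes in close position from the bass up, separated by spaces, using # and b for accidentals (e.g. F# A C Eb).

G C E

In F major, the dominant is C, and the diatonic chord built there is a major triad.
Stacking thirds from C gives C-E-G.
With the 64 figure the chord is in second inversion; from the bass G upward in close position it reads G-C-E.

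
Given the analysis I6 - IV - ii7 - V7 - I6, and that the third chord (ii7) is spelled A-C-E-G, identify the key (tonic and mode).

G major

ii7 is given as A-C-E-G — a minor seventh chord with root A.
If A is scale degree 2 and the mode makes that degree carry a minor seventh chord, the tonic is G and the mode is major.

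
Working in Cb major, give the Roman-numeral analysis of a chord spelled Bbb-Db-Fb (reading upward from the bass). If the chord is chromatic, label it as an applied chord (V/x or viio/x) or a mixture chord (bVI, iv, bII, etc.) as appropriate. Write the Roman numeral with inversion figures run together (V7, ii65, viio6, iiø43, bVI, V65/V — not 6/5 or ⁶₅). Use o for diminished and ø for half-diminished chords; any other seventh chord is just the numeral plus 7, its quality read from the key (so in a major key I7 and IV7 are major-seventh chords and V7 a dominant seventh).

bVII

The pitches Bbb-Db-Fb form a major triad rooted on Bbb.
Bbb is the lowered seventh degree of Cb major (diatonic 7 would be Bb). This is a major triad on the lowered seventh degree (the subtonic), borrowed from the parallel minor.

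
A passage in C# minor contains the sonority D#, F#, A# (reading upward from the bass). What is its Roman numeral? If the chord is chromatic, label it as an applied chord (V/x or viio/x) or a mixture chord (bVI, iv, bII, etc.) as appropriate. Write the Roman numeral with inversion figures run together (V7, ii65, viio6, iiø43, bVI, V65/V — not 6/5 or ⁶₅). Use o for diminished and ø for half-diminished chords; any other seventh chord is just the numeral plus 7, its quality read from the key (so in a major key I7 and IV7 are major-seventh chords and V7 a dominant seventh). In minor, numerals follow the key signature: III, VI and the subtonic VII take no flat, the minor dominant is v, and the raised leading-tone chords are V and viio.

The pitches D#-F#-A# form a minor triad rooted on D#.
D# is the second degree of C# minor. This is the minor supertonic, borrowed from the parallel major (the Dorian ii).

ii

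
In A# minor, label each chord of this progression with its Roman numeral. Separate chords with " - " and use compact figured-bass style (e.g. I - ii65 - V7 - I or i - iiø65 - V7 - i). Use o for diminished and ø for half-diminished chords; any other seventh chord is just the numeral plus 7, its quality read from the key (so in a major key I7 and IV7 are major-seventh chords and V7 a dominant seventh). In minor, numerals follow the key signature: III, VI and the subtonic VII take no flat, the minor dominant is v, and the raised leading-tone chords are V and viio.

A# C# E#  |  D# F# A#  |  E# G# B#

i - iv - v

A#-C#-E# has root A#, degree 1 in A# minor, so i.
D#-F#-A#: root D# is the subdominant; minor triad there is iv.
E#-G#-B#: minor triad on E# = scale degree 5 → v.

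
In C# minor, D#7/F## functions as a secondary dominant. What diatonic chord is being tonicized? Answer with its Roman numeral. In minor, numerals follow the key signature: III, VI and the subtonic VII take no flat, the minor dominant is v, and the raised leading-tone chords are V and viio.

V

The chord is a dominant seventh chord on D#.
A dominant resolves down a perfect fifth: D# → G#. In C# minor, G# is scale degree 5, i.e. V.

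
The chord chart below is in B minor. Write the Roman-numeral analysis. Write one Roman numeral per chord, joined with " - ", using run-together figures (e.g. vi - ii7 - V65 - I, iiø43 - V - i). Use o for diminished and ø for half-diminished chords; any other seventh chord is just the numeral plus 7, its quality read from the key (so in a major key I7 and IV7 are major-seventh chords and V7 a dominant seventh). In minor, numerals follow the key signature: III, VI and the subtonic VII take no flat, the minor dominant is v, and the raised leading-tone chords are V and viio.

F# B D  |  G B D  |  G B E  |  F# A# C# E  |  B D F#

F#-B-D: minor triad on B = scale degree 1 → i64.
G-B-D: root G is the submediant; major triad there is VI.
G-B-E: minor triad on E = scale degree 4 → iv6.
F#-A#-C#-E: root F# is the dominant; dominant seventh chord there is V7.
B-D-F#: root B is the tonic; minor triad there is i.

i64 - VI - iv6 - V7 - i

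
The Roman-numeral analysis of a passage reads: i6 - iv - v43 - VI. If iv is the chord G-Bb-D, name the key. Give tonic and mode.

The anchor chord is a minor triad on G, labeled iv.
If G is scale degree 4 and the mode makes that degree carry a minor triad, the tonic is D and the mode is minor.

D minor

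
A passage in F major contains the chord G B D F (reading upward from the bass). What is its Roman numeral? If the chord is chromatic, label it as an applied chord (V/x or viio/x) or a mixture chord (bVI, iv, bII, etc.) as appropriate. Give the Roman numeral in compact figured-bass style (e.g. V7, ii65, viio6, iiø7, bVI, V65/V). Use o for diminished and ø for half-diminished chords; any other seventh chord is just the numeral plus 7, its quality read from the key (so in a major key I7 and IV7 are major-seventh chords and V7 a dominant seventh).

V7/V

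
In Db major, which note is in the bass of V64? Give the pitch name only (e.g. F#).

V in Db major has root Ab; the chord is Ab-C-Eb.
The figure 64 means second inversion — the fifth is in the bass.

Eb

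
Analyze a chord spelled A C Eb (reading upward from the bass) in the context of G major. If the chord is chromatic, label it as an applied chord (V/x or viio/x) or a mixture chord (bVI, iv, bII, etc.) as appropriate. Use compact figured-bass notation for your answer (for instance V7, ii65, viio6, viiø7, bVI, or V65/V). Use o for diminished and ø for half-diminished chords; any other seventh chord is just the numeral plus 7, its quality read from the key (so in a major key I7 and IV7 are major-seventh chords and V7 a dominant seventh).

Stacked in thirds the chord is A-C-Eb: a diminished triad on A.
A is the second degree of G major. This is the diminished supertonic triad, borrowed from the parallel minor.

iio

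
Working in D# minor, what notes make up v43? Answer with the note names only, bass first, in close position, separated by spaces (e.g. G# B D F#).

The numeral's case and figure indicate a minor seventh chord. In D# minor its root, scale degree 5, is A#.
Stacking thirds from A# gives A#-C#-E#-G#.
With the 43 figure the chord is in second inversion; from the bass E# upward in close position it reads E#-G#-A#-C#.

E# G# A# C#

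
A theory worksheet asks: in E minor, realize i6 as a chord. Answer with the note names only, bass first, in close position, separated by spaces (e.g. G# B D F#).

G B E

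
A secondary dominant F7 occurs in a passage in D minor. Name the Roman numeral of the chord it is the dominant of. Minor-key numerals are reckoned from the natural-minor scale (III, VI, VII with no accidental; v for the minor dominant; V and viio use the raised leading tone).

The chord is a dominant seventh chord on F.
A dominant resolves down a perfect fifth: F → Bb. In D minor, Bb is scale degree 6, i.e. VI.

VI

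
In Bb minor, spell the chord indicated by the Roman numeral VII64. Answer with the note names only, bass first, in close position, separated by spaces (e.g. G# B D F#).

In Bb minor, scale degree 7 is Ab, and the diatonic chord built there is a major triad.
That chord is spelled Ab-C-Eb.
The figured bass 64 indicates second inversion, placing the fifth (Eb) in the bass: Eb-Ab-C.

Eb Ab C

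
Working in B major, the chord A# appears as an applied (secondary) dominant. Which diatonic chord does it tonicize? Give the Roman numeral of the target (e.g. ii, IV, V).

iii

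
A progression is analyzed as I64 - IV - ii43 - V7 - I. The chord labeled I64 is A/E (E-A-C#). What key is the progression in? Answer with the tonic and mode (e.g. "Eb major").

A major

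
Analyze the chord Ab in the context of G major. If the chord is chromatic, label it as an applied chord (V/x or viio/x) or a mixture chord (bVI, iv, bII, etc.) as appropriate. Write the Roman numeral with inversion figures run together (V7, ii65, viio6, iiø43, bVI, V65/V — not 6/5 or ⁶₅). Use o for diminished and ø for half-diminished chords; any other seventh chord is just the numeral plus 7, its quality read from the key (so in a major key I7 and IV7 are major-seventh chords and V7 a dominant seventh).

bII

The pitches Ab-C-Eb form a major triad rooted on Ab.
Ab is the lowered second degree of G major (diatonic 2 would be A). This is the Neapolitan chord — a major triad on the lowered second degree.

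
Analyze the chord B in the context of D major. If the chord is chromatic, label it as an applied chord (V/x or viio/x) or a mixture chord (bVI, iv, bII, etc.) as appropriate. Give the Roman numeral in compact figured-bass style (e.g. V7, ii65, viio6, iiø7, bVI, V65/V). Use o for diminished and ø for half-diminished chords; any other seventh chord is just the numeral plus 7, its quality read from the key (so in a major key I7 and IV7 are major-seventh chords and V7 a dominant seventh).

The pitches B-D#-F# form a major triad rooted on B.
B is not a diatonic chord root with this quality in D major, but it lies a perfect fifth above E (ii), so the chord functions as an applied dominant of ii.

V/ii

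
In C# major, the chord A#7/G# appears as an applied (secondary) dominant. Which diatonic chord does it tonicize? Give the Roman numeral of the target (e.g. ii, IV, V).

ii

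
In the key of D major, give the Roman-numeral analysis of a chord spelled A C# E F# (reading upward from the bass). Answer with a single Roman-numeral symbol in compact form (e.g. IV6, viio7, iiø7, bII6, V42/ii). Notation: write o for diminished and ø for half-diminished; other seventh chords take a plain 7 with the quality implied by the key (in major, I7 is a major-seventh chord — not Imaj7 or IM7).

Stacked in thirds the chord is F#-A-C#-E: a minor seventh chord on F#.
In D major, F# is the mediant; the diatonic minor seventh chord there is iii7.
With A in the bass the chord is in first inversion, so the figured bass is 65.

iii65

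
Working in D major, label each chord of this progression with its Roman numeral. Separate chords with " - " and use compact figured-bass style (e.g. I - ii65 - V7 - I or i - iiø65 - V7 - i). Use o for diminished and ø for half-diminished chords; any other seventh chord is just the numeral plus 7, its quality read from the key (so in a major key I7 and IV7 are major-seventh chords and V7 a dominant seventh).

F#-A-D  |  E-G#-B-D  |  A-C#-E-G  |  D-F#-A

I6 - V7/V - V7 - I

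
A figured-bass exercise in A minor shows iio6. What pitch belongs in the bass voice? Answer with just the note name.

D

iio in A minor has root B; the chord is B-D-F.
The figure 6 means first inversion — the third is in the bass.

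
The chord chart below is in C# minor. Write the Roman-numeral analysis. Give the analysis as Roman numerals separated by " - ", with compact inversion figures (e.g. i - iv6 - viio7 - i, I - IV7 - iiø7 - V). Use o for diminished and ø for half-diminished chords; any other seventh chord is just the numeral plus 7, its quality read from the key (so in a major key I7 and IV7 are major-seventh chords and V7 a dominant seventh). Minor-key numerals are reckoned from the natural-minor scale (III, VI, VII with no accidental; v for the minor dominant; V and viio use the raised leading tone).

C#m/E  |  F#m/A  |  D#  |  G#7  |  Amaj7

C#m/E has root C#, degree 1 in C# minor, so i6.
F#m/A has root F#, degree 4 in C# minor, so iv6.
D# is the secondary dominant of V (major triad on D#): V/V.
G#7: dominant seventh chord on G# = scale degree 5 → V7.
Amaj7: major seventh chord on A = scale degree 6 → VI7.

i6 - iv6 - V/V - V7 - VI7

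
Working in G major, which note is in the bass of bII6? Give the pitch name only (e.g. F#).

C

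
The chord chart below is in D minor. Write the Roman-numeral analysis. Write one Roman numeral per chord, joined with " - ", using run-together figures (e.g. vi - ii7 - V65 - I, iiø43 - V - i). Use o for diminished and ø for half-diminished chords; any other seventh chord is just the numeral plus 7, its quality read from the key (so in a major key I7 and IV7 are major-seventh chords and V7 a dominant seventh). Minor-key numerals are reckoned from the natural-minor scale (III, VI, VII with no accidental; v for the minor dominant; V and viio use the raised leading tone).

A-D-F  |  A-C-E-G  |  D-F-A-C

i64 - v7 - i7

A-D-F: minor triad on D = scale degree 1 → i64.
A-C-E-G has root A, degree 5 in D minor, so v7.
D-F-A-C: root D is the tonic; minor seventh chord there is i7.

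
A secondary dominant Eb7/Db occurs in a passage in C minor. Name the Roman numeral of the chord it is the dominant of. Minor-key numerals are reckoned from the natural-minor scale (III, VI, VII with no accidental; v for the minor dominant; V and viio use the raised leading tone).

VI

The chord is a dominant seventh chord on Eb.
A dominant resolves down a perfect fifth: Eb → Ab. In C minor, Ab is scale degree 6, i.e. VI.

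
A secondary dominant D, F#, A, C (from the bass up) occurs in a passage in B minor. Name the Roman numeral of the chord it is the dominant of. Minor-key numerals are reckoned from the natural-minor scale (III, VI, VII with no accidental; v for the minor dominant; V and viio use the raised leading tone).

The chord is a dominant seventh chord on D.
A dominant resolves down a perfect fifth: D → G. In B minor, G is scale degree 6, i.e. VI.

VI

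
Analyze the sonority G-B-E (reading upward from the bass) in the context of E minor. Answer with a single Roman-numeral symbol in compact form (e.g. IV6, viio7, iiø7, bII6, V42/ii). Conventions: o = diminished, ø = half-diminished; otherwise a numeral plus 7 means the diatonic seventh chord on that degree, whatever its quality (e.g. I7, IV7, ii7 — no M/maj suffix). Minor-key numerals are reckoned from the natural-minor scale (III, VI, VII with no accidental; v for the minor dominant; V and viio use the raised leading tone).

Stacked in thirds the chord is E-G-B: a minor triad on E.
E is scale degree 1 in E minor, and a minor triad on that degree is written i.
With G in the bass the chord is in first inversion, so the figured bass is 6.

i6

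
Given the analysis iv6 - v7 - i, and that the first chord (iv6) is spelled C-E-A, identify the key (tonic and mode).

E minor

The anchor chord is a minor triad on A, labeled iv6.
If A is scale degree 4 and the mode makes that degree carry a minor triad, the tonic is E and the mode is minor.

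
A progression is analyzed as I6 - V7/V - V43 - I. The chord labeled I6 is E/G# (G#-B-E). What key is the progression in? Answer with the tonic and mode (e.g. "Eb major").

I6 is given as G#-B-E — a major triad with root E.
If E is scale degree 1 and the mode makes that degree carry a major triad, the tonic is E and the mode is major.

E major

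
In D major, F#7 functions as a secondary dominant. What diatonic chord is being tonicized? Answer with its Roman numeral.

The chord is a dominant seventh chord on F#.
A dominant resolves down a perfect fifth: F# → B. In D major, B is scale degree 6, i.e. vi.

vi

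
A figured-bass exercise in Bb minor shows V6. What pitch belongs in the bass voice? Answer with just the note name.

A

V in Bb minor has root F; the chord is F-A-C.
The figure 6 means first inversion — the third is in the bass.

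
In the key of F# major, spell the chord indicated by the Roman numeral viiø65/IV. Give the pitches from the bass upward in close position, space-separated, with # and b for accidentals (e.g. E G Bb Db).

The slash marks an applied leading-tone chord: viio of IV. In F# major, IV is B, so the leading tone to it is A#, a half step below.
Building a half-diminished seventh chord on A# gives A#-C#-E-G#.
The figured bass 65 indicates first inversion, placing the third (C#) in the bass: C#-E-G#-A#.

C# E G# A#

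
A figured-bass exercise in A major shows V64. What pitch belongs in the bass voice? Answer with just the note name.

B

V in A major has root E; the chord is E-G#-B.
The figure 64 means second inversion — the fifth is in the bass.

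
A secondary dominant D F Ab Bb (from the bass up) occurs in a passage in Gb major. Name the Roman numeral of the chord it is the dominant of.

The chord is a dominant seventh chord on Bb.
A dominant resolves down a perfect fifth: Bb → Eb. In Gb major, Eb is scale degree 6, i.e. vi.

vi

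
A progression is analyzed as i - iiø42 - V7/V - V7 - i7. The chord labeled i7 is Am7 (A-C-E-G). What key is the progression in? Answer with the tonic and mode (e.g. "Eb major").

A minor

The anchor chord is a minor seventh chord on A, labeled i7.
If A is scale degree 1 and the mode makes that degree carry a minor seventh chord, the tonic is A and the mode is minor.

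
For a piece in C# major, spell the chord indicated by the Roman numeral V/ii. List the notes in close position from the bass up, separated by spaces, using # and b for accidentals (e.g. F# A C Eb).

A# C## E#

The slash means an applied dominant: we want the dominant of ii. In C# major, ii is D# minor, and its dominant is built on A#.
Building a major triad on A# gives A#-C##-E#.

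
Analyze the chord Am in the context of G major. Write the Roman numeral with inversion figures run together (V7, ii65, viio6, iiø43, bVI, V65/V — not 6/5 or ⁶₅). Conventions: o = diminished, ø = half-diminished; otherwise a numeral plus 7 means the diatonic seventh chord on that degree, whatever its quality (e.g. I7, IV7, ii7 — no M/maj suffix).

ii

Stacked in thirds the chord is A-C-E: a minor triad on A.
A is scale degree 2 in G major, and a minor triad on that degree is written ii.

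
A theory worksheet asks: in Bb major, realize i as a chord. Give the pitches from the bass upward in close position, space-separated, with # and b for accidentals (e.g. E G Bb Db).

i is the minor tonic, borrowed from the parallel minor. In Bb major that root is Bb.
So the chord is Bb-Db-F.

Bb Db F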